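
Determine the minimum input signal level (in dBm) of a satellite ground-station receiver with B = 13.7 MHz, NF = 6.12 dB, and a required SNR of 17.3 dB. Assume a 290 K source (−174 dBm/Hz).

−79.2 dBm

Sensitivity = −174 + 10 log₁₀(B) + NF + SNR_min
= −174 + 71.37 + 6.12 + 17.3
= −79.21 dBm → −79.2 dBm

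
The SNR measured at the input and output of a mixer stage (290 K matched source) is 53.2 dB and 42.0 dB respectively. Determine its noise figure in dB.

11.2 dB

NF (dB) = SNR_in(dB) − SNR_out(dB) when the source is at T₀
NF = 53.2 − 42.0 = 11.2 dB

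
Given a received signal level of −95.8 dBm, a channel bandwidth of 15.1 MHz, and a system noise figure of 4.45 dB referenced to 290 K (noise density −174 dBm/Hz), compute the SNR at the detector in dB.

2.0 dB

Noise floor: N = −174 + 10 log₁₀(B) + NF
10 log₁₀(1.51×10⁷) = 71.79 dB
N = −174 + 71.79 + 4.45 = −97.76 dBm
SNR = P_sig − N = −95.8 − (−97.76) = 1.96 dB → 2.0 dB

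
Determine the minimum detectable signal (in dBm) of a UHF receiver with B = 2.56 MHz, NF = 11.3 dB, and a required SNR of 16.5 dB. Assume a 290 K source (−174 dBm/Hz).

Sensitivity = −174 + 10 log₁₀(B) + NF + SNR_min
= −174 + 64.08 + 11.3 + 16.5
= −82.12 dBm → −82.1 dBm

−82.1 dBm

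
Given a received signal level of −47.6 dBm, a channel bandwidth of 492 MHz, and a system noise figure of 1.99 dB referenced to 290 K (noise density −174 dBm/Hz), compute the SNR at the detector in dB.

Noise floor: N = −174 + 10 log₁₀(B) + NF
10 log₁₀(4.92×10⁸) = 86.92 dB
N = −174 + 86.92 + 1.99 = −85.09 dBm
SNR = P_sig − N = −47.6 − (−85.09) = 37.49 dB → 37.5 dB

37.5 dB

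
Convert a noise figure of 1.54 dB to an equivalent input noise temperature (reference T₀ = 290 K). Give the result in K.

F = 10^(1.54/10) = 1.42561
T_e = (F − 1)·T₀ = (1.42561 − 1) × 290 = 123 K

123 K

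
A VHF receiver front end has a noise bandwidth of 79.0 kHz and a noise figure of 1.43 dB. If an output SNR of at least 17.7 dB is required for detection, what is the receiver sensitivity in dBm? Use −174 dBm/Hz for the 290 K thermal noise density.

−105.9 dBm

Sensitivity = −174 + 10 log₁₀(B) + NF + SNR_min
= −174 + 48.98 + 1.43 + 17.7
= −105.89 dBm → −105.9 dBm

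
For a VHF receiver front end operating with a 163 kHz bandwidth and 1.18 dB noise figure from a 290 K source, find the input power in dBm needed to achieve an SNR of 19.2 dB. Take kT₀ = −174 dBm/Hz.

Sensitivity = −174 + 10 log₁₀(B) + NF + SNR_min
= −174 + 52.12 + 1.18 + 19.2
= −101.50 dBm → −101.5 dBm

−101.5 dBm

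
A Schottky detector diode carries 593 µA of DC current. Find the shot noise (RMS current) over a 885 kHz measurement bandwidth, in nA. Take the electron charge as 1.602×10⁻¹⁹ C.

I_n = √(2qI·B)
2qI·B = 2 × 1.602×10⁻¹⁹ × 5.93×10⁻⁴ × 8.85×10⁵ = 1.68×10⁻¹⁶ A²
I_n = √(1.68×10⁻¹⁶) = 1.30×10⁻⁸ A = 13.0 nA

13.0 nA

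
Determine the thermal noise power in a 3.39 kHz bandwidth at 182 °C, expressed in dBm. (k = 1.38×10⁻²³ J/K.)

−136.7 dBm

T = 182 °C + 273.15 = 455.15 K
P_n = kTB = 1.38×10⁻²³ × 455.15 × 3.39×10³ = 2.13×10⁻¹⁷ W
In dBm: 10 log₁₀(2.13×10⁻¹⁷ / 10⁻³) = −136.7 dBm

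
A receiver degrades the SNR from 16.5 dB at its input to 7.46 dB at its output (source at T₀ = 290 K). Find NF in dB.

NF (dB) = SNR_in(dB) − SNR_out(dB) when the source is at T₀
NF = 16.5 − 7.46 = 9.04 dB

9.04 dB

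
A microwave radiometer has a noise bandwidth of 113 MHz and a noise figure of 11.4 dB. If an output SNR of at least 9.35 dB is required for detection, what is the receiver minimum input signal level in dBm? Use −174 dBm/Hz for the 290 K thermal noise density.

−72.7 dBm

Sensitivity = −174 + 10 log₁₀(B) + NF + SNR_min
= −174 + 80.53 + 11.4 + 9.35
= −72.72 dBm → −72.7 dBm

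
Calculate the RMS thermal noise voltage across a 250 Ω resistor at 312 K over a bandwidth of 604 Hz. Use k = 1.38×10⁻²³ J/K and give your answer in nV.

51.0 nV

V_n = √(4kTRB)
4kTRB = 4 × 1.38×10⁻²³ × 312 × 2.50×10² × 6.04×10² = 2.60×10⁻¹⁵ V²
V_n = √(2.60×10⁻¹⁵) = 5.10×10⁻⁸ V = 51.0 nV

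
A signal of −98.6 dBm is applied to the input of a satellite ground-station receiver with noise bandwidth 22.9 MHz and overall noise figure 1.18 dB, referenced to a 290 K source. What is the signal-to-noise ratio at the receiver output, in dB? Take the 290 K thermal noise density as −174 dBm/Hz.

Noise floor: N = −174 + 10 log₁₀(B) + NF
10 log₁₀(2.29×10⁷) = 73.6 dB
N = −174 + 73.6 + 1.18 = −99.22 dBm
SNR = P_sig − N = −98.6 − (−99.22) = 0.62 dB → 0.6 dB

0.6 dB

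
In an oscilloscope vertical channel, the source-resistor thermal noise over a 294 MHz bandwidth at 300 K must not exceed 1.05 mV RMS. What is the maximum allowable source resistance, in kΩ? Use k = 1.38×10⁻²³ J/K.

Johnson–Nyquist: V_n = √(4kTRB) ⇒ R = V_n² / (4kTB)
4kTB = 4 × 1.38×10⁻²³ × 300 × 2.94×10⁸ = 4.87×10⁻¹²
R = (1.05×10⁻³)² / 4.87×10⁻¹² = 2.26×10⁵ Ω = 226 kΩ

226 kΩ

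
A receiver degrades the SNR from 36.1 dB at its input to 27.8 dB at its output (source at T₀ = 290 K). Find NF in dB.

NF (dB) = SNR_in(dB) − SNR_out(dB) when the source is at T₀
NF = 36.1 − 27.8 = 8.3 dB

8.3 dB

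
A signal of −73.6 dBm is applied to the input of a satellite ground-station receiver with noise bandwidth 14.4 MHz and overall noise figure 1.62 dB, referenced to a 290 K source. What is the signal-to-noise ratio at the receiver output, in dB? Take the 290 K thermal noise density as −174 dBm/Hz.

Noise floor: N = −174 + 10 log₁₀(B) + NF
10 log₁₀(1.44×10⁷) = 71.58 dB
N = −174 + 71.58 + 1.62 = −100.80 dBm
SNR = P_sig − N = −73.6 − (−100.80) = 27.20 dB → 27.2 dB

27.2 dB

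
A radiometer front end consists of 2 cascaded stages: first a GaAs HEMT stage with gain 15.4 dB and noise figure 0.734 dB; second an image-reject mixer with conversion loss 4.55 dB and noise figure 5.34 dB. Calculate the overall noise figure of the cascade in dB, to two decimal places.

0.98 dB

Convert to linear (a loss of L dB is a gain of −L dB): F_i = 10^(NF_i/10), G_i = 10^(G_i,dB/10)
  Stage 1: F_1 = 10^(0.734/10) = 1.184, G_1 = 10^(15.4/10) = 34.67
  Stage 2: F_2 = 10^(5.34/10) = 3.420, G_2 = 10^(−4.55/10) = 0.3508
Friis cascade:
  F = 1.184 + (3.420 − 1)/34.67 = 1.254
NF = 10 log₁₀(1.254) = 0.98 dB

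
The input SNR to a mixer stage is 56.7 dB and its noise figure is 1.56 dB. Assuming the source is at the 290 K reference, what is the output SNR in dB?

By definition F = SNR_in/SNR_out, so in dB: SNR_out = SNR_in − NF
SNR_out = 56.7 − 1.56 = 55.14 dB

55.14 dB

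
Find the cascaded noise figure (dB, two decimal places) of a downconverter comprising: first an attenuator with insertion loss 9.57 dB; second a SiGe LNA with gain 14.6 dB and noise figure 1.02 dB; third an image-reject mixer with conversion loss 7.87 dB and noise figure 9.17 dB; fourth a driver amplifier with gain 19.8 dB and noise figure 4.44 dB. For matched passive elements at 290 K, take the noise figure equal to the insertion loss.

12.34 dB

Convert to linear (a loss of L dB is a gain of −L dB): F_i = 10^(NF_i/10), G_i = 10^(G_i,dB/10)
  Stage 1: F_1 = 10^(9.57/10) = 9.057, G_1 = 10^(−9.57/10) = 0.1104
  Stage 2: F_2 = 10^(1.02/10) = 1.265, G_2 = 10^(14.6/10) = 28.84
  Stage 3: F_3 = 10^(9.17/10) = 8.260, G_3 = 10^(−7.87/10) = 0.1633
  Stage 4: F_4 = 10^(4.44/10) = 2.780, G_4 = 10^(19.8/10) = 95.50
Friis cascade:
  F = 9.057 + (1.265 − 1)/0.1104 + (8.260 − 1)/3.184 + (2.780 − 1)/0.5200 = 17.16
NF = 10 log₁₀(17.16) = 12.34 dB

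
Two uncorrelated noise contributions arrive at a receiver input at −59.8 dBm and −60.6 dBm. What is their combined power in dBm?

−57.2 dBm

Convert to linear, add, convert back:
P₁ = 1.05×10⁻⁹ W, P₂ = 8.71×10⁻¹⁰ W
P_tot = 1.92×10⁻⁹ W → 10 log₁₀(P_tot / 10⁻³) = −57.2 dBm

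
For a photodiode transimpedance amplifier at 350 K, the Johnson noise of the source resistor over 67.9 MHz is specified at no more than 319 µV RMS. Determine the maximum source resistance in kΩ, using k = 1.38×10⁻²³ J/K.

Johnson–Nyquist: V_n = √(4kTRB) ⇒ R = V_n² / (4kTB)
4kTB = 4 × 1.38×10⁻²³ × 350 × 6.79×10⁷ = 1.31×10⁻¹²
R = (3.19×10⁻⁴)² / 1.31×10⁻¹² = 7.76×10⁴ Ω = 77.6 kΩ

77.6 kΩ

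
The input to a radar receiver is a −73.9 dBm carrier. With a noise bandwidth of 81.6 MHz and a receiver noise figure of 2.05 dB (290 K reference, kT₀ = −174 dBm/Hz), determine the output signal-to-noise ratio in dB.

Noise floor: N = −174 + 10 log₁₀(B) + NF
10 log₁₀(8.16×10⁷) = 79.12 dB
N = −174 + 79.12 + 2.05 = −92.83 dBm
SNR = P_sig − N = −73.9 − (−92.83) = 18.93 dB → 18.9 dB

18.9 dB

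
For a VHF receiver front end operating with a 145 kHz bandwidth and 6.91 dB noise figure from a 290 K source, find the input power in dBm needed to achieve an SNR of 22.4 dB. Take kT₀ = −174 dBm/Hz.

−93.1 dBm

Sensitivity = −174 + 10 log₁₀(B) + NF + SNR_min
= −174 + 51.61 + 6.91 + 22.4
= −93.08 dBm → −93.1 dBm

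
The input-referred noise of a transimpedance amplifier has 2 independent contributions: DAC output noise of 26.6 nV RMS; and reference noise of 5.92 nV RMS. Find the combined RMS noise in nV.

27.3 nV

Uncorrelated sources add in power (mean-square): V_tot = √(ΣV_i²)
V_tot = √[(2.66×10⁻⁸)² + (5.92×10⁻⁹)²] = 2.73×10⁻⁸ V = 27.3 nV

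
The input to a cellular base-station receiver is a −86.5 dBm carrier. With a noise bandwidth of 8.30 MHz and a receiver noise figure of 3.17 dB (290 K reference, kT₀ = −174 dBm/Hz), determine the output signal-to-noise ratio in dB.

Noise floor: N = −174 + 10 log₁₀(B) + NF
10 log₁₀(8.30×10⁶) = 69.19 dB
N = −174 + 69.19 + 3.17 = −101.64 dBm
SNR = P_sig − N = −86.5 − (−101.64) = 15.14 dB → 15.1 dB

15.1 dB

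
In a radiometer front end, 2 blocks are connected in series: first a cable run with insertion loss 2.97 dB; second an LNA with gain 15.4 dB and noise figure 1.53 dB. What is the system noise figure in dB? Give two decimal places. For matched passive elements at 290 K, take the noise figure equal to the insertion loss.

Convert to linear (a loss of L dB is a gain of −L dB): F_i = 10^(NF_i/10), G_i = 10^(G_i,dB/10)
  Stage 1: F_1 = 10^(2.97/10) = 1.982, G_1 = 10^(−2.97/10) = 0.5047
  Stage 2: F_2 = 10^(1.53/10) = 1.422, G_2 = 10^(15.4/10) = 34.67
Friis cascade:
  F = 1.982 + (1.422 − 1)/0.5047 = 2.818
NF = 10 log₁₀(2.818) = 4.50 dB

4.50 dB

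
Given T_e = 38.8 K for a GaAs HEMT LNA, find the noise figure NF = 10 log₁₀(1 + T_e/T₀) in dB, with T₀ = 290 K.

0.545 dB

F = 1 + T_e/T₀ = 1 + 38.8/290 = 1.13379
NF = 10 log₁₀(1.13379) = 0.545 dB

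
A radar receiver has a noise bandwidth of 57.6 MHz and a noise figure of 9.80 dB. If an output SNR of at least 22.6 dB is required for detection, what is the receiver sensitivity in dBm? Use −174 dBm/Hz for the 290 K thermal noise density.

Sensitivity = −174 + 10 log₁₀(B) + NF + SNR_min
= −174 + 77.6 + 9.80 + 22.6
= −64.00 dBm → −64.0 dBm

−64.0 dBm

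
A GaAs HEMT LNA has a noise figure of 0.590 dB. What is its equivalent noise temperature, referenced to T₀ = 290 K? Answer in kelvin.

F = 10^(0.590/10) = 1.14551
T_e = (F − 1)·T₀ = (1.14551 − 1) × 290 = 42.2 K

42.2 K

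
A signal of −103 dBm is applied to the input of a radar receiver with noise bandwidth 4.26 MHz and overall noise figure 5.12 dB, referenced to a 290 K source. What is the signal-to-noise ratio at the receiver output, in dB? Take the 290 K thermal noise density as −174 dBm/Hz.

−0.4 dB

Noise floor: N = −174 + 10 log₁₀(B) + NF
10 log₁₀(4.26×10⁶) = 66.29 dB
N = −174 + 66.29 + 5.12 = −102.59 dBm
SNR = P_sig − N = −103 − (−102.59) = −0.41 dB → −0.4 dB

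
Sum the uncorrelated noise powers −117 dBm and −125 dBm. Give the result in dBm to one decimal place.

Convert to linear, add, convert back:
P₁ = 2.00×10⁻¹⁵ W, P₂ = 3.16×10⁻¹⁶ W
P_tot = 2.31×10⁻¹⁵ W → 10 log₁₀(P_tot / 10⁻³) = −116.4 dBm

−116.4 dBm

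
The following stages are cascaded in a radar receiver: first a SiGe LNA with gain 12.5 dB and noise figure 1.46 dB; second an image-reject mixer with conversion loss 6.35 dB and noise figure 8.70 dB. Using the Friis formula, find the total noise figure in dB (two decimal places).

2.46 dB

Convert to linear (a loss of L dB is a gain of −L dB): F_i = 10^(NF_i/10), G_i = 10^(G_i,dB/10)
  Stage 1: F_1 = 10^(1.46/10) = 1.400, G_1 = 10^(12.5/10) = 17.78
  Stage 2: F_2 = 10^(8.70/10) = 7.413, G_2 = 10^(−6.35/10) = 0.2317
Friis cascade:
  F = 1.400 + (7.413 − 1)/17.78 = 1.760
NF = 10 log₁₀(1.760) = 2.46 dB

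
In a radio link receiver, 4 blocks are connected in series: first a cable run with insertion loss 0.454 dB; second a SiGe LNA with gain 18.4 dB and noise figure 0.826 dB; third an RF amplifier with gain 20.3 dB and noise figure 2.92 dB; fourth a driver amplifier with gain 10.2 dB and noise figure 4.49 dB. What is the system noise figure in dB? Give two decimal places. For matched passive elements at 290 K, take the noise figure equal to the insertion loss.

1.33 dB

Convert to linear (a loss of L dB is a gain of −L dB): F_i = 10^(NF_i/10), G_i = 10^(G_i,dB/10)
  Stage 1: F_1 = 10^(0.454/10) = 1.110, G_1 = 10^(−0.454/10) = 0.9007
  Stage 2: F_2 = 10^(0.826/10) = 1.209, G_2 = 10^(18.4/10) = 69.18
  Stage 3: F_3 = 10^(2.92/10) = 1.959, G_3 = 10^(20.3/10) = 107.2
  Stage 4: F_4 = 10^(4.49/10) = 2.812, G_4 = 10^(10.2/10) = 10.47
Friis cascade:
  F = 1.110 + (1.209 − 1)/0.9007 + (1.959 − 1)/62.32 + (2.812 − 1)/6677 = 1.358
NF = 10 log₁₀(1.358) = 1.33 dB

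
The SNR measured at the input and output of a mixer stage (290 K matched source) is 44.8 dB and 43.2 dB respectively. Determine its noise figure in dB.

1.6 dB

NF (dB) = SNR_in(dB) − SNR_out(dB) when the source is at T₀
NF = 44.8 − 43.2 = 1.6 dB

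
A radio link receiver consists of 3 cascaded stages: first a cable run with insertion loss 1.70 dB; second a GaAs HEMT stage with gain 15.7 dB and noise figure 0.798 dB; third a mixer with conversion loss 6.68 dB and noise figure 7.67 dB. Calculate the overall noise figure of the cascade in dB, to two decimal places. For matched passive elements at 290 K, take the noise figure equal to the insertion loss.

2.95 dB

Convert to linear (a loss of L dB is a gain of −L dB): F_i = 10^(NF_i/10), G_i = 10^(G_i,dB/10)
  Stage 1: F_1 = 10^(1.70/10) = 1.479, G_1 = 10^(−1.70/10) = 0.6761
  Stage 2: F_2 = 10^(0.798/10) = 1.202, G_2 = 10^(15.7/10) = 37.15
  Stage 3: F_3 = 10^(7.67/10) = 5.848, G_3 = 10^(−6.68/10) = 0.2148
Friis cascade:
  F = 1.479 + (1.202 − 1)/0.6761 + (5.848 − 1)/25.12 = 1.970
NF = 10 log₁₀(1.970) = 2.95 dB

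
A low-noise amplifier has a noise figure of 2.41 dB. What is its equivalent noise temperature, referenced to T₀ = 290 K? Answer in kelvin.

215 K

F = 10^(2.41/10) = 1.74181
T_e = (F − 1)·T₀ = (1.74181 − 1) × 290 = 215 K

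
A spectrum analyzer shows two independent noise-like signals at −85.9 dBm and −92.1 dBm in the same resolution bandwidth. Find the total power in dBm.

Convert to linear, add, convert back:
P₁ = 2.57×10⁻¹² W, P₂ = 6.17×10⁻¹³ W
P_tot = 3.19×10⁻¹² W → 10 log₁₀(P_tot / 10⁻³) = −85.0 dBm

−85.0 dBm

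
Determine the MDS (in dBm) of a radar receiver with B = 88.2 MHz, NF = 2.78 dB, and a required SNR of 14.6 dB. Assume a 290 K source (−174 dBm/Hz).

−77.2 dBm

Sensitivity = −174 + 10 log₁₀(B) + NF + SNR_min
= −174 + 79.45 + 2.78 + 14.6
= −77.17 dBm → −77.2 dBm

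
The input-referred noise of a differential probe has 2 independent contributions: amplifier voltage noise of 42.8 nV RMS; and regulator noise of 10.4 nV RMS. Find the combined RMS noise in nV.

Uncorrelated sources add in power (mean-square): V_tot = √(ΣV_i²)
V_tot = √[(4.28×10⁻⁸)² + (1.04×10⁻⁸)²] = 4.40×10⁻⁸ V = 44.0 nV

44.0 nV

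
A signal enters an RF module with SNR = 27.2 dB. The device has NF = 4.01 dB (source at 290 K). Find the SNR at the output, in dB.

By definition F = SNR_in/SNR_out, so in dB: SNR_out = SNR_in − NF
SNR_out = 27.2 − 4.01 = 23.19 dB

23.19 dB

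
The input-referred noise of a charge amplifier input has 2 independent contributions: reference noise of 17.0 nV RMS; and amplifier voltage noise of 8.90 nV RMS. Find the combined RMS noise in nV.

19.2 nV

Uncorrelated sources add in power (mean-square): V_tot = √(ΣV_i²)
V_tot = √[(1.70×10⁻⁸)² + (8.90×10⁻⁹)²] = 1.92×10⁻⁸ V = 19.2 nV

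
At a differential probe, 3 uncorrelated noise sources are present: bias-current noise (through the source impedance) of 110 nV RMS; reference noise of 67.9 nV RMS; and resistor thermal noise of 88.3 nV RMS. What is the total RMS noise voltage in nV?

Uncorrelated sources add in power (mean-square): V_tot = √(ΣV_i²)
V_tot = √[(1.10×10⁻⁷)² + (6.79×10⁻⁸)² + (8.83×10⁻⁸)²] = 1.57×10⁻⁷ V = 157 nV

157 nV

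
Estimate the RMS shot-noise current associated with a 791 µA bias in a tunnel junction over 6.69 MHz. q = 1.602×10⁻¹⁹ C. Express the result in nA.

I_n = √(2qI·B)
2qI·B = 2 × 1.602×10⁻¹⁹ × 7.91×10⁻⁴ × 6.69×10⁶ = 1.70×10⁻¹⁵ A²
I_n = √(1.70×10⁻¹⁵) = 4.12×10⁻⁸ A = 41.2 nA

41.2 nA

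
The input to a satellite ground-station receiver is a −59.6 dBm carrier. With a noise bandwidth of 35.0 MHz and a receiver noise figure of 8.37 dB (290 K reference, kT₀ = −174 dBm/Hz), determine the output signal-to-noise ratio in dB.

30.6 dB

Noise floor: N = −174 + 10 log₁₀(B) + NF
10 log₁₀(3.50×10⁷) = 75.44 dB
N = −174 + 75.44 + 8.37 = −90.19 dBm
SNR = P_sig − N = −59.6 − (−90.19) = 30.59 dB → 30.6 dB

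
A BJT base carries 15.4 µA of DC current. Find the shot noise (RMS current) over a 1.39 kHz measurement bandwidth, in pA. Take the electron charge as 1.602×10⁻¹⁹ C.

I_n = √(2qI·B)
2qI·B = 2 × 1.602×10⁻¹⁹ × 1.54×10⁻⁵ × 1.39×10³ = 6.86×10⁻²¹ A²
I_n = √(6.86×10⁻²¹) = 8.28×10⁻¹¹ A = 82.8 pA

82.8 pA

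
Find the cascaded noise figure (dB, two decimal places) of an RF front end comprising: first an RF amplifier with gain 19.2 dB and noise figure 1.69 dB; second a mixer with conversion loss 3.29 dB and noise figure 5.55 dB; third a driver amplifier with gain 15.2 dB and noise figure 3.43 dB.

Convert to linear (a loss of L dB is a gain of −L dB): F_i = 10^(NF_i/10), G_i = 10^(G_i,dB/10)
  Stage 1: F_1 = 10^(1.69/10) = 1.476, G_1 = 10^(19.2/10) = 83.18
  Stage 2: F_2 = 10^(5.55/10) = 3.589, G_2 = 10^(−3.29/10) = 0.4688
  Stage 3: F_3 = 10^(3.43/10) = 2.203, G_3 = 10^(15.2/10) = 33.11
Friis cascade:
  F = 1.476 + (3.589 − 1)/83.18 + (2.203 − 1)/38.99 = 1.538
NF = 10 log₁₀(1.538) = 1.87 dB

1.87 dB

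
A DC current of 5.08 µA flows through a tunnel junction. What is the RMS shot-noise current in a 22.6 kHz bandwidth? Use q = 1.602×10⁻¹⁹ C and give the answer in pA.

I_n = √(2qI·B)
2qI·B = 2 × 1.602×10⁻¹⁹ × 5.08×10⁻⁶ × 2.26×10⁴ = 3.68×10⁻²⁰ A²
I_n = √(3.68×10⁻²⁰) = 1.92×10⁻¹⁰ A = 192 pA

192 pA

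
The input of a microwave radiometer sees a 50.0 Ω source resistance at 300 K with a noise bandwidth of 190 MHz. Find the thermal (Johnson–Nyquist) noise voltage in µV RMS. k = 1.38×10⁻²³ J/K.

12.5 µV

V_n = √(4kTRB)
4kTRB = 4 × 1.38×10⁻²³ × 300 × 5.00×10¹ × 1.90×10⁸ = 1.57×10⁻¹⁰ V²
V_n = √(1.57×10⁻¹⁰) = 1.25×10⁻⁵ V = 12.5 µV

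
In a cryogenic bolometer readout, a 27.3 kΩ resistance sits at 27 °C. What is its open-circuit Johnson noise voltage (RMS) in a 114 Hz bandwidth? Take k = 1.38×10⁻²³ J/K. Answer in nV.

227 nV

T = 27 °C + 273.15 = 300.15 K
V_n = √(4kTRB)
4kTRB = 4 × 1.38×10⁻²³ × 300.15 × 2.73×10⁴ × 1.14×10² = 5.16×10⁻¹⁴ V²
V_n = √(5.16×10⁻¹⁴) = 2.27×10⁻⁷ V = 227 nV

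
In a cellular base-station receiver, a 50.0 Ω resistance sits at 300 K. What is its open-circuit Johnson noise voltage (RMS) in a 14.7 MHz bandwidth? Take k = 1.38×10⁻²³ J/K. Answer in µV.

3.49 µV

V_n = √(4kTRB)
4kTRB = 4 × 1.38×10⁻²³ × 300 × 5.00×10¹ × 1.47×10⁷ = 1.22×10⁻¹¹ V²
V_n = √(1.22×10⁻¹¹) = 3.49×10⁻⁶ V = 3.49 µV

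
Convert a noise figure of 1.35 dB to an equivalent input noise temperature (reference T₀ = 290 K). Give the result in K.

F = 10^(1.35/10) = 1.36458
T_e = (F − 1)·T₀ = (1.36458 − 1) × 290 = 106 K

106 K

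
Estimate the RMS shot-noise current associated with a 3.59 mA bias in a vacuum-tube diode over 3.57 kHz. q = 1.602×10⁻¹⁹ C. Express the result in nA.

I_n = √(2qI·B)
2qI·B = 2 × 1.602×10⁻¹⁹ × 3.59×10⁻³ × 3.57×10³ = 4.11×10⁻¹⁸ A²
I_n = √(4.11×10⁻¹⁸) = 2.03×10⁻⁹ A = 2.03 nA

2.03 nA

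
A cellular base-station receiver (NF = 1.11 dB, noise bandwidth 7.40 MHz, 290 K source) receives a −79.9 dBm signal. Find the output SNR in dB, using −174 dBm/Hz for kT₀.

24.3 dB

Noise floor: N = −174 + 10 log₁₀(B) + NF
10 log₁₀(7.40×10⁶) = 68.69 dB
N = −174 + 68.69 + 1.11 = −104.20 dBm
SNR = P_sig − N = −79.9 − (−104.20) = 24.30 dB → 24.3 dB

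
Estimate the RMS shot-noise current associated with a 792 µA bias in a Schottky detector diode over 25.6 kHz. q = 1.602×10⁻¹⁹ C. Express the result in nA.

I_n = √(2qI·B)
2qI·B = 2 × 1.602×10⁻¹⁹ × 7.92×10⁻⁴ × 2.56×10⁴ = 6.50×10⁻¹⁸ A²
I_n = √(6.50×10⁻¹⁸) = 2.55×10⁻⁹ A = 2.55 nA

2.55 nA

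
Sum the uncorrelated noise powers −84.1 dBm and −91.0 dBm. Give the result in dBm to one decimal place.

Convert to linear, add, convert back:
P₁ = 3.89×10⁻¹² W, P₂ = 7.94×10⁻¹³ W
P_tot = 4.68×10⁻¹² W → 10 log₁₀(P_tot / 10⁻³) = −83.3 dBm

−83.3 dBm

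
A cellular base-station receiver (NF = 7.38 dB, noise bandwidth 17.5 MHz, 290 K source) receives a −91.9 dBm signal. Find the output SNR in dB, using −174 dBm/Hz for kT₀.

2.3 dB

Noise floor: N = −174 + 10 log₁₀(B) + NF
10 log₁₀(1.75×10⁷) = 72.43 dB
N = −174 + 72.43 + 7.38 = −94.19 dBm
SNR = P_sig − N = −91.9 − (−94.19) = 2.29 dB → 2.3 dB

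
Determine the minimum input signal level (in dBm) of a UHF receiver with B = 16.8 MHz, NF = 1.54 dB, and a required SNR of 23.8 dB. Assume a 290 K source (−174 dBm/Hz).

Sensitivity = −174 + 10 log₁₀(B) + NF + SNR_min
= −174 + 72.25 + 1.54 + 23.8
= −76.41 dBm → −76.4 dBm

−76.4 dBm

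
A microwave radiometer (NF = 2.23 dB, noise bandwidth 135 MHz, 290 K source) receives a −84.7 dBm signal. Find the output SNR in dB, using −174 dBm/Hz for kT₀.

Noise floor: N = −174 + 10 log₁₀(B) + NF
10 log₁₀(1.35×10⁸) = 81.3 dB
N = −174 + 81.3 + 2.23 = −90.47 dBm
SNR = P_sig − N = −84.7 − (−90.47) = 5.77 dB → 5.8 dB

5.8 dB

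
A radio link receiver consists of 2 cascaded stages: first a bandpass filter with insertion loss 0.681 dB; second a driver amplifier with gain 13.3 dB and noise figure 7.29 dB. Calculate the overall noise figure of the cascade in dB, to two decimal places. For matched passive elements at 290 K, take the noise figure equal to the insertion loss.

7.97 dB

Convert to linear (a loss of L dB is a gain of −L dB): F_i = 10^(NF_i/10), G_i = 10^(G_i,dB/10)
  Stage 1: F_1 = 10^(0.681/10) = 1.170, G_1 = 10^(−0.681/10) = 0.8549
  Stage 2: F_2 = 10^(7.29/10) = 5.358, G_2 = 10^(13.3/10) = 21.38
Friis cascade:
  F = 1.170 + (5.358 − 1)/0.8549 = 6.268
NF = 10 log₁₀(6.268) = 7.97 dB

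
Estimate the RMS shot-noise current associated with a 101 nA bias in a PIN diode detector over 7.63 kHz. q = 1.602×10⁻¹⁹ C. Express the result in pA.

I_n = √(2qI·B)
2qI·B = 2 × 1.602×10⁻¹⁹ × 1.01×10⁻⁷ × 7.63×10³ = 2.47×10⁻²² A²
I_n = √(2.47×10⁻²²) = 1.57×10⁻¹¹ A = 15.7 pA

15.7 pA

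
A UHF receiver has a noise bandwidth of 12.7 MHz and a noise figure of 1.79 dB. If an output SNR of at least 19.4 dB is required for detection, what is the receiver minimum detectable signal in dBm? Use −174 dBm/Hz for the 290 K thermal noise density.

−81.8 dBm

Sensitivity = −174 + 10 log₁₀(B) + NF + SNR_min
= −174 + 71.04 + 1.79 + 19.4
= −81.77 dBm → −81.8 dBm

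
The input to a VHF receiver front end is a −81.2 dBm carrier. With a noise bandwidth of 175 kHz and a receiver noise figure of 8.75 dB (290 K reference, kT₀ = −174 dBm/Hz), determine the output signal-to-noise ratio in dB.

Noise floor: N = −174 + 10 log₁₀(B) + NF
10 log₁₀(1.75×10⁵) = 52.43 dB
N = −174 + 52.43 + 8.75 = −112.82 dBm
SNR = P_sig − N = −81.2 − (−112.82) = 31.62 dB → 31.6 dB

31.6 dB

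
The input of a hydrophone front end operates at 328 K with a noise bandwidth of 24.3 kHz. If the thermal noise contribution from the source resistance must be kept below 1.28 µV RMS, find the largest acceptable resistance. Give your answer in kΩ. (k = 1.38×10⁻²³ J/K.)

Johnson–Nyquist: V_n = √(4kTRB) ⇒ R = V_n² / (4kTB)
4kTB = 4 × 1.38×10⁻²³ × 328 × 2.43×10⁴ = 4.40×10⁻¹⁶
R = (1.28×10⁻⁶)² / 4.40×10⁻¹⁶ = 3.72×10³ Ω = 3.72 kΩ

3.72 kΩ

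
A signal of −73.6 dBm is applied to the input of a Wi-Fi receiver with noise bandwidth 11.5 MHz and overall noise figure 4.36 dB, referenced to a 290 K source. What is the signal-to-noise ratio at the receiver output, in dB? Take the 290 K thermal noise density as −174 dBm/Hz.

Noise floor: N = −174 + 10 log₁₀(B) + NF
10 log₁₀(1.15×10⁷) = 70.61 dB
N = −174 + 70.61 + 4.36 = −99.03 dBm
SNR = P_sig − N = −73.6 − (−99.03) = 25.43 dB → 25.4 dB

25.4 dB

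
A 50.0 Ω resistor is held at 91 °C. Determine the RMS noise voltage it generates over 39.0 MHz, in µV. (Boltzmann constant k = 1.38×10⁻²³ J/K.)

6.26 µV

T = 91 °C + 273.15 = 364.15 K
V_n = √(4kTRB)
4kTRB = 4 × 1.38×10⁻²³ × 364.15 × 5.00×10¹ × 3.90×10⁷ = 3.92×10⁻¹¹ V²
V_n = √(3.92×10⁻¹¹) = 6.26×10⁻⁶ V = 6.26 µV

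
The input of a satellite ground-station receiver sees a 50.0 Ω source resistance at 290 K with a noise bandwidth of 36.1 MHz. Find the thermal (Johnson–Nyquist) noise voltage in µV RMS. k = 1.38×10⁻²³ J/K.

V_n = √(4kTRB)
4kTRB = 4 × 1.38×10⁻²³ × 290 × 5.00×10¹ × 3.61×10⁷ = 2.89×10⁻¹¹ V²
V_n = √(2.89×10⁻¹¹) = 5.38×10⁻⁶ V = 5.38 µV

5.38 µV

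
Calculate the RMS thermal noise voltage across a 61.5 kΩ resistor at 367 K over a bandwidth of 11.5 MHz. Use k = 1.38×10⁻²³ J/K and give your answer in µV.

V_n = √(4kTRB)
4kTRB = 4 × 1.38×10⁻²³ × 367 × 6.15×10⁴ × 1.15×10⁷ = 1.43×10⁻⁸ V²
V_n = √(1.43×10⁻⁸) = 1.20×10⁻⁴ V = 120 µV

120 µV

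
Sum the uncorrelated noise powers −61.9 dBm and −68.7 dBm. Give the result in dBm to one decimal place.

Convert to linear, add, convert back:
P₁ = 6.46×10⁻¹⁰ W, P₂ = 1.35×10⁻¹⁰ W
P_tot = 7.81×10⁻¹⁰ W → 10 log₁₀(P_tot / 10⁻³) = −61.1 dBm

−61.1 dBm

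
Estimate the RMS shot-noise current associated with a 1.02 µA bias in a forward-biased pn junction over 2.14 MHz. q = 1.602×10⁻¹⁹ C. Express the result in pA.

I_n = √(2qI·B)
2qI·B = 2 × 1.602×10⁻¹⁹ × 1.02×10⁻⁶ × 2.14×10⁶ = 6.99×10⁻¹⁹ A²
I_n = √(6.99×10⁻¹⁹) = 8.36×10⁻¹⁰ A = 836 pA

836 pA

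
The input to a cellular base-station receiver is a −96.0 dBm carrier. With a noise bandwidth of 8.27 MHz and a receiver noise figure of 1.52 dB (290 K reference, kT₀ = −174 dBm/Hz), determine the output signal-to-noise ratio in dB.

Noise floor: N = −174 + 10 log₁₀(B) + NF
10 log₁₀(8.27×10⁶) = 69.18 dB
N = −174 + 69.18 + 1.52 = −103.30 dBm
SNR = P_sig − N = −96.0 − (−103.30) = 7.30 dB → 7.3 dB

7.3 dB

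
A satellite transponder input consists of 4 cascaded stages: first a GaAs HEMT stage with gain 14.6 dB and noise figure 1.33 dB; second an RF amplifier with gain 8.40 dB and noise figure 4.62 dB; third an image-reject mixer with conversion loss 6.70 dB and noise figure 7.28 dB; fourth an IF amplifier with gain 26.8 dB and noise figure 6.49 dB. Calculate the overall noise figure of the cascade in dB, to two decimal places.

1.84 dB

Convert to linear (a loss of L dB is a gain of −L dB): F_i = 10^(NF_i/10), G_i = 10^(G_i,dB/10)
  Stage 1: F_1 = 10^(1.33/10) = 1.358, G_1 = 10^(14.6/10) = 28.84
  Stage 2: F_2 = 10^(4.62/10) = 2.897, G_2 = 10^(8.40/10) = 6.918
  Stage 3: F_3 = 10^(7.28/10) = 5.346, G_3 = 10^(−6.70/10) = 0.2138
  Stage 4: F_4 = 10^(6.49/10) = 4.457, G_4 = 10^(26.8/10) = 478.6
Friis cascade:
  F = 1.358 + (2.897 − 1)/28.84 + (5.346 − 1)/199.5 + (4.457 − 1)/42.66 = 1.527
NF = 10 log₁₀(1.527) = 1.84 dB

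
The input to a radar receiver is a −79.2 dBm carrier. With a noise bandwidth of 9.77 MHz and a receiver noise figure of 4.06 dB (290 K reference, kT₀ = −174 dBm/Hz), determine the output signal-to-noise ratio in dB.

20.8 dB

Noise floor: N = −174 + 10 log₁₀(B) + NF
10 log₁₀(9.77×10⁶) = 69.9 dB
N = −174 + 69.9 + 4.06 = −100.04 dBm
SNR = P_sig − N = −79.2 − (−100.04) = 20.84 dB → 20.8 dB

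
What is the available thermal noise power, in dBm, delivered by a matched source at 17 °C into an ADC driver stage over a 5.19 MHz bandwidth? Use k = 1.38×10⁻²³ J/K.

T = 17 °C + 273.15 = 290.15 K
P_n = kTB = 1.38×10⁻²³ × 290.15 × 5.19×10⁶ = 2.08×10⁻¹⁴ W
In dBm: 10 log₁₀(2.08×10⁻¹⁴ / 10⁻³) = −106.8 dBm

−106.8 dBm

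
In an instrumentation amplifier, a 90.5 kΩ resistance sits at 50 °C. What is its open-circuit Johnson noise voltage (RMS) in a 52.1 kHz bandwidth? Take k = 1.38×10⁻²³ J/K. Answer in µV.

9.17 µV

T = 50 °C + 273.15 = 323.15 K
V_n = √(4kTRB)
4kTRB = 4 × 1.38×10⁻²³ × 323.15 × 9.05×10⁴ × 5.21×10⁴ = 8.41×10⁻¹¹ V²
V_n = √(8.41×10⁻¹¹) = 9.17×10⁻⁶ V = 9.17 µV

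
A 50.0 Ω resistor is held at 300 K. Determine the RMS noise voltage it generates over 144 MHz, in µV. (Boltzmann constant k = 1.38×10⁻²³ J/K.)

10.9 µV

V_n = √(4kTRB)
4kTRB = 4 × 1.38×10⁻²³ × 300 × 5.00×10¹ × 1.44×10⁸ = 1.19×10⁻¹⁰ V²
V_n = √(1.19×10⁻¹⁰) = 1.09×10⁻⁵ V = 10.9 µV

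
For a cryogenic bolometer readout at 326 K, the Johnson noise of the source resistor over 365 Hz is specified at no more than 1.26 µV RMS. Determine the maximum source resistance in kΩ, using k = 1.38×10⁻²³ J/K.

242 kΩ

Johnson–Nyquist: V_n = √(4kTRB) ⇒ R = V_n² / (4kTB)
4kTB = 4 × 1.38×10⁻²³ × 326 × 3.65×10² = 6.57×10⁻¹⁸
R = (1.26×10⁻⁶)² / 6.57×10⁻¹⁸ = 2.42×10⁵ Ω = 242 kΩ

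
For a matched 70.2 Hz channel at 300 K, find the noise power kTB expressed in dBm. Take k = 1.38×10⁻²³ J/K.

−155.4 dBm

P_n = kTB = 1.38×10⁻²³ × 300 × 7.02×10¹ = 2.91×10⁻¹⁹ W
In dBm: 10 log₁₀(2.91×10⁻¹⁹ / 10⁻³) = −155.4 dBm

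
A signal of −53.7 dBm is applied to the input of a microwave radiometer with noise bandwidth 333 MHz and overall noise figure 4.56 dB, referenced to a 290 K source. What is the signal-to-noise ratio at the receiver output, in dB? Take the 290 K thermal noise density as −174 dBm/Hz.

30.5 dB

Noise floor: N = −174 + 10 log₁₀(B) + NF
10 log₁₀(3.33×10⁸) = 85.22 dB
N = −174 + 85.22 + 4.56 = −84.22 dBm
SNR = P_sig − N = −53.7 − (−84.22) = 30.52 dB → 30.5 dB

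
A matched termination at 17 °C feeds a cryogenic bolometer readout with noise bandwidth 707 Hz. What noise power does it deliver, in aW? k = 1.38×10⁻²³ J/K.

T = 17 °C + 273.15 = 290.15 K
P_n = kTB = 1.38×10⁻²³ × 290.15 × 7.07×10² = 2.83×10⁻¹⁸ W = 2.83 aW

2.83 aW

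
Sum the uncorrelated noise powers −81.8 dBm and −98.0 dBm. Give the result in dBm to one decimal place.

−81.7 dBm

Convert to linear, add, convert back:
P₁ = 6.61×10⁻¹² W, P₂ = 1.58×10⁻¹³ W
P_tot = 6.77×10⁻¹² W → 10 log₁₀(P_tot / 10⁻³) = −81.7 dBm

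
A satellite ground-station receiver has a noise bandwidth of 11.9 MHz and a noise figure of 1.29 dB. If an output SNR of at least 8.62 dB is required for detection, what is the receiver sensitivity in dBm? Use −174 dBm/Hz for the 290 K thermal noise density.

−93.3 dBm

Sensitivity = −174 + 10 log₁₀(B) + NF + SNR_min
= −174 + 70.76 + 1.29 + 8.62
= −93.33 dBm → −93.3 dBm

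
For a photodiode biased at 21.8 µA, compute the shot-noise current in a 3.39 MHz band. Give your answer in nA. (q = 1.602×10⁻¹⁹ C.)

4.87 nA

I_n = √(2qI·B)
2qI·B = 2 × 1.602×10⁻¹⁹ × 2.18×10⁻⁵ × 3.39×10⁶ = 2.37×10⁻¹⁷ A²
I_n = √(2.37×10⁻¹⁷) = 4.87×10⁻⁹ A = 4.87 nA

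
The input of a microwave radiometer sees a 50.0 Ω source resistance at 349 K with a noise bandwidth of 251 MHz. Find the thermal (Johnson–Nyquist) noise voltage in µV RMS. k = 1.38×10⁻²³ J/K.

V_n = √(4kTRB)
4kTRB = 4 × 1.38×10⁻²³ × 349 × 5.00×10¹ × 2.51×10⁸ = 2.42×10⁻¹⁰ V²
V_n = √(2.42×10⁻¹⁰) = 1.55×10⁻⁵ V = 15.5 µV

15.5 µV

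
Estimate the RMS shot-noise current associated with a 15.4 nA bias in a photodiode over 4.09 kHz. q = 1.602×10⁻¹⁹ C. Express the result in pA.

I_n = √(2qI·B)
2qI·B = 2 × 1.602×10⁻¹⁹ × 1.54×10⁻⁸ × 4.09×10³ = 2.02×10⁻²³ A²
I_n = √(2.02×10⁻²³) = 4.49×10⁻¹² A = 4.49 pA

4.49 pA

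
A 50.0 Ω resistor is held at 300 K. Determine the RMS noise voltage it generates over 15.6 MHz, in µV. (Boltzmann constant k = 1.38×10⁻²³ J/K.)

V_n = √(4kTRB)
4kTRB = 4 × 1.38×10⁻²³ × 300 × 5.00×10¹ × 1.56×10⁷ = 1.29×10⁻¹¹ V²
V_n = √(1.29×10⁻¹¹) = 3.59×10⁻⁶ V = 3.59 µV

3.59 µV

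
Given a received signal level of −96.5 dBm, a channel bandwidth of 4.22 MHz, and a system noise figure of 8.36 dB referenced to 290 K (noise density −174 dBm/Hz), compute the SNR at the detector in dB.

Noise floor: N = −174 + 10 log₁₀(B) + NF
10 log₁₀(4.22×10⁶) = 66.25 dB
N = −174 + 66.25 + 8.36 = −99.39 dBm
SNR = P_sig − N = −96.5 − (−99.39) = 2.89 dB → 2.9 dB

2.9 dB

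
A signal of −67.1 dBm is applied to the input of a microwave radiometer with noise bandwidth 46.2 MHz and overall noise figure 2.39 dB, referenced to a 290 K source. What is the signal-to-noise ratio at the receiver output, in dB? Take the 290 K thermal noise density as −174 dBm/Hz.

27.9 dB

Noise floor: N = −174 + 10 log₁₀(B) + NF
10 log₁₀(4.62×10⁷) = 76.65 dB
N = −174 + 76.65 + 2.39 = −94.96 dBm
SNR = P_sig − N = −67.1 − (−94.96) = 27.86 dB → 27.9 dB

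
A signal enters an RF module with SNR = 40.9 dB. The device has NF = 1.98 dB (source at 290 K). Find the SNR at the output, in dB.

38.92 dB

By definition F = SNR_in/SNR_out, so in dB: SNR_out = SNR_in − NF
SNR_out = 40.9 − 1.98 = 38.92 dB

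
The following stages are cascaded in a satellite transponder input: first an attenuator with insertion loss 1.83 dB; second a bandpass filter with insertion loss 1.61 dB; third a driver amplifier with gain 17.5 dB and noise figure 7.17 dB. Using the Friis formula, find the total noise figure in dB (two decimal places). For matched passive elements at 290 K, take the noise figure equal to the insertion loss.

10.61 dB

Convert to linear (a loss of L dB is a gain of −L dB): F_i = 10^(NF_i/10), G_i = 10^(G_i,dB/10)
  Stage 1: F_1 = 10^(1.83/10) = 1.524, G_1 = 10^(−1.83/10) = 0.6561
  Stage 2: F_2 = 10^(1.61/10) = 1.449, G_2 = 10^(−1.61/10) = 0.6902
  Stage 3: F_3 = 10^(7.17/10) = 5.212, G_3 = 10^(17.5/10) = 56.23
Friis cascade:
  F = 1.524 + (1.449 − 1)/0.6561 + (5.212 − 1)/0.4529 = 11.51
NF = 10 log₁₀(11.51) = 10.61 dB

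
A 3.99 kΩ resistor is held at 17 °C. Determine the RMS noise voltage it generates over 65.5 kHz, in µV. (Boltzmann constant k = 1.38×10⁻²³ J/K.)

T = 17 °C + 273.15 = 290.15 K
V_n = √(4kTRB)
4kTRB = 4 × 1.38×10⁻²³ × 290.15 × 3.99×10³ × 6.55×10⁴ = 4.19×10⁻¹² V²
V_n = √(4.19×10⁻¹²) = 2.05×10⁻⁶ V = 2.05 µV

2.05 µV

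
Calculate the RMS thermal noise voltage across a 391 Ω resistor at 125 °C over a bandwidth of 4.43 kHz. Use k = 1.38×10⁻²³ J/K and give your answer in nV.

T = 125 °C + 273.15 = 398.15 K
V_n = √(4kTRB)
4kTRB = 4 × 1.38×10⁻²³ × 398.15 × 3.91×10² × 4.43×10³ = 3.81×10⁻¹⁴ V²
V_n = √(3.81×10⁻¹⁴) = 1.95×10⁻⁷ V = 195 nV

195 nV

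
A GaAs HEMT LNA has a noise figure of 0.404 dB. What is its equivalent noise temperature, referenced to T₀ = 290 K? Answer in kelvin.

28.3 K

F = 10^(0.404/10) = 1.09749
T_e = (F − 1)·T₀ = (1.09749 − 1) × 290 = 28.3 K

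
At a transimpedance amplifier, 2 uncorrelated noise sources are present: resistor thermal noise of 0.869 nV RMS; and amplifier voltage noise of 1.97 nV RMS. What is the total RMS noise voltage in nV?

2.15 nV

Uncorrelated sources add in power (mean-square): V_tot = √(ΣV_i²)
V_tot = √[(8.69×10⁻¹⁰)² + (1.97×10⁻⁹)²] = 2.15×10⁻⁹ V = 2.15 nV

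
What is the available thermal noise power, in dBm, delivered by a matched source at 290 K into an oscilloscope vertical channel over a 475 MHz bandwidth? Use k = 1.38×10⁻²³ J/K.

P_n = kTB = 1.38×10⁻²³ × 290 × 4.75×10⁸ = 1.90×10⁻¹² W
In dBm: 10 log₁₀(1.90×10⁻¹² / 10⁻³) = −87.2 dBm

−87.2 dBm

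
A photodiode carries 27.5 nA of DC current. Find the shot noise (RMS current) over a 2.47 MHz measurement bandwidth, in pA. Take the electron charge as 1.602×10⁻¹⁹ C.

148 pA

I_n = √(2qI·B)
2qI·B = 2 × 1.602×10⁻¹⁹ × 2.75×10⁻⁸ × 2.47×10⁶ = 2.18×10⁻²⁰ A²
I_n = √(2.18×10⁻²⁰) = 1.48×10⁻¹⁰ A = 148 pA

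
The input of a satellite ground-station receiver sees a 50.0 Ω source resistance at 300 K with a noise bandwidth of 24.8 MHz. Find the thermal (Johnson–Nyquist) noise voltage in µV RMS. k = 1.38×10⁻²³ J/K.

V_n = √(4kTRB)
4kTRB = 4 × 1.38×10⁻²³ × 300 × 5.00×10¹ × 2.48×10⁷ = 2.05×10⁻¹¹ V²
V_n = √(2.05×10⁻¹¹) = 4.53×10⁻⁶ V = 4.53 µV

4.53 µV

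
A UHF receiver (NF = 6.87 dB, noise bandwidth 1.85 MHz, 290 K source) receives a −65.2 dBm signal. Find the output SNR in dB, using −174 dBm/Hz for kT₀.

Noise floor: N = −174 + 10 log₁₀(B) + NF
10 log₁₀(1.85×10⁶) = 62.67 dB
N = −174 + 62.67 + 6.87 = −104.46 dBm
SNR = P_sig − N = −65.2 − (−104.46) = 39.26 dB → 39.3 dB

39.3 dB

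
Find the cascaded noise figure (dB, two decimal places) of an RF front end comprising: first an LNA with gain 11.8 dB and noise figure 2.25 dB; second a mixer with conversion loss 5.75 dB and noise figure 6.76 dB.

2.85 dB

Convert to linear (a loss of L dB is a gain of −L dB): F_i = 10^(NF_i/10), G_i = 10^(G_i,dB/10)
  Stage 1: F_1 = 10^(2.25/10) = 1.679, G_1 = 10^(11.8/10) = 15.14
  Stage 2: F_2 = 10^(6.76/10) = 4.742, G_2 = 10^(−5.75/10) = 0.2661
Friis cascade:
  F = 1.679 + (4.742 − 1)/15.14 = 1.926
NF = 10 log₁₀(1.926) = 2.85 dB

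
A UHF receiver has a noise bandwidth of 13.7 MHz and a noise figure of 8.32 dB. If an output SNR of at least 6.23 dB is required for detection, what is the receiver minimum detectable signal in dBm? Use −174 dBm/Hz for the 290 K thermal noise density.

Sensitivity = −174 + 10 log₁₀(B) + NF + SNR_min
= −174 + 71.37 + 8.32 + 6.23
= −88.08 dBm → −88.1 dBm

−88.1 dBm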